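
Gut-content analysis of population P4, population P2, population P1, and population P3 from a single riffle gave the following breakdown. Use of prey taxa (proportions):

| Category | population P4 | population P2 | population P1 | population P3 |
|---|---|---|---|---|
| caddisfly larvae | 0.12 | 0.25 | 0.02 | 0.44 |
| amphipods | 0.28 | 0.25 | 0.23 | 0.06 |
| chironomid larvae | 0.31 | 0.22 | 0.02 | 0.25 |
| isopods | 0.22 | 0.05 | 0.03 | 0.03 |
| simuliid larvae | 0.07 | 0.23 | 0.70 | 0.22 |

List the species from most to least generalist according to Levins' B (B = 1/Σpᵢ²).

population P2 > population P4 > population P3 > population P1

Σp_P4ᵢ² = 0.12² + 0.28² + 0.31² + 0.22² + 0.07² = 0.0144 + 0.0784 + 0.0961 + 0.0484 + 0.0049 = 0.2422
B_P4 = 1 / 0.2422 = 4.1288
Σp_P2ᵢ² = 0.25² + 0.25² + 0.22² + 0.05² + 0.23² = 0.0625 + 0.0625 + 0.0484 + 0.0025 + 0.0529 = 0.2288
B_P2 = 1 / 0.2288 = 4.3706
Σp_P1ᵢ² = 0.02² + 0.23² + 0.02² + 0.03² + 0.70² = 0.0004 + 0.0529 + 0.0004 + 0.0009 + 0.4900 = 0.5446
B_P1 = 1 / 0.5446 = 1.8362
Σp_P3ᵢ² = 0.44² + 0.06² + 0.25² + 0.03² + 0.22² = 0.1936 + 0.0036 + 0.0625 + 0.0009 + 0.0484 = 0.3090
B_P3 = 1 / 0.3090 = 3.2362
Ranking by B (broadest → narrowest): population P2 (4.37) > population P4 (4.13) > population P3 (3.24) > population P1 (1.84)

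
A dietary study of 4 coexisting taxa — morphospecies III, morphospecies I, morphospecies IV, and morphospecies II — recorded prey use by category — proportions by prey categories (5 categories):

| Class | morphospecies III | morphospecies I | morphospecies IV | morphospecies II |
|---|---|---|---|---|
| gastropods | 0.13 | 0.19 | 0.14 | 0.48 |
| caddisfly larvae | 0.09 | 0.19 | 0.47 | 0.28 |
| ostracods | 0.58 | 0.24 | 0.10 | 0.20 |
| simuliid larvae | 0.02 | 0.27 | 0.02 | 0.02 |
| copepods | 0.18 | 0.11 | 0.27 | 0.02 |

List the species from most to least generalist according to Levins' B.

morphospecies I > morphospecies IV > morphospecies II > morphospecies III

Σp_IIIᵢ² = 0.13² + 0.09² + 0.58² + 0.02² + 0.18² = 0.0169 + 0.0081 + 0.3364 + 0.0004 + 0.0324 = 0.3942
B_III = 1 / 0.3942 = 2.5368
Σp_Iᵢ² = 0.19² + 0.19² + 0.24² + 0.27² + 0.11² = 0.0361 + 0.0361 + 0.0576 + 0.0729 + 0.0121 = 0.2148
B_I = 1 / 0.2148 = 4.6555
Σp_IVᵢ² = 0.14² + 0.47² + 0.10² + 0.02² + 0.27² = 0.0196 + 0.2209 + 0.0100 + 0.0004 + 0.0729 = 0.3238
B_IV = 1 / 0.3238 = 3.0883
Σp_IIᵢ² = 0.48² + 0.28² + 0.20² + 0.02² + 0.02² = 0.2304 + 0.0784 + 0.0400 + 0.0004 + 0.0004 = 0.3496
B_II = 1 / 0.3496 = 2.8604
Ranking by B (broadest → narrowest): morphospecies I (4.66) > morphospecies IV (3.09) > morphospecies II (2.86) > morphospecies III (2.54)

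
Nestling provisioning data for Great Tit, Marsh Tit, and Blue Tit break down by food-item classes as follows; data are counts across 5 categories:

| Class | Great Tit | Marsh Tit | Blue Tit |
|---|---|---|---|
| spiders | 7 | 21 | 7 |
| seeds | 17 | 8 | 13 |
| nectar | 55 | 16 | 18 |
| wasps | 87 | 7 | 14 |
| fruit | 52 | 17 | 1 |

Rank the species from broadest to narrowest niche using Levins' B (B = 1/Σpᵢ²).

Proportions for Great Tit (n=218): 7/218=0.0321, 17/218=0.0780, 55/218=0.2523, 87/218=0.3991, 52/218=0.2385
Proportions for Marsh Tit (n=69): 21/69=0.3043, 8/69=0.1159, 16/69=0.2319, 7/69=0.1014, 17/69=0.2464
Proportions for Blue Tit (n=53): 7/53=0.1321, 13/53=0.2453, 18/53=0.3396, 14/53=0.2642, 1/53=0.0189
Σp_Greaᵢ² = 0.0321² + 0.0780² + 0.2523² + 0.3991² + 0.2385² = 0.001030 + 0.006084 + 0.063655 + 0.159281 + 0.056882 = 0.286932
B_Grea = 1 / 0.286932 = 3.4851
Σp_Marsᵢ² = 0.3043² + 0.1159² + 0.2319² + 0.1014² + 0.2464² = 0.092598 + 0.013433 + 0.053778 + 0.010282 + 0.060713 = 0.230804
B_Mars = 1 / 0.230804 = 4.3327
Σp_Blueᵢ² = 0.1321² + 0.2453² + 0.3396² + 0.2642² + 0.0189² = 0.017450 + 0.060172 + 0.115328 + 0.069802 + 0.000357 = 0.263109
B_Blue = 1 / 0.263109 = 3.8007
Ranking by B (broadest → narrowest): Marsh Tit (4.33) > Blue Tit (3.80) > Great Tit (3.49)

Marsh Tit > Blue Tit > Great Tit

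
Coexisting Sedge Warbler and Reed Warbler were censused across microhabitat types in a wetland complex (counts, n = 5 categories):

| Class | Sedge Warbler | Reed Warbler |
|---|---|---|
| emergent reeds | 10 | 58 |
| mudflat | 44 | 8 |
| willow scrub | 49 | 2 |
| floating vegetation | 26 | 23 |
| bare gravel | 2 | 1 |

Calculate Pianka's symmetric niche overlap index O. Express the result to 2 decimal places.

Proportions for Sedge Warbler (n=131): 10/131=0.0763, 44/131=0.3359, 49/131=0.3740, 26/131=0.1985, 2/131=0.0153
Proportions for Reed Warbler (n=92): 58/92=0.6304, 8/92=0.0870, 2/92=0.0217, 23/92=0.2500, 1/92=0.0109
Σ p₁ᵢp₂ᵢ = 0.048100 + 0.029223 + 0.008116 + 0.049625 + 0.000167 = 0.135231
Σp_1ᵢ² = 0.0763² + 0.3359² + 0.3740² + 0.1985² + 0.0153² = 0.005822 + 0.112829 + 0.139876 + 0.039402 + 0.000234 = 0.298163
Σp_2ᵢ² = 0.6304² + 0.0870² + 0.0217² + 0.2500² + 0.0109² = 0.397404 + 0.007569 + 0.000471 + 0.062500 + 0.000119 = 0.468063
O = 0.135231 / √(0.298163 × 0.468063) = 0.135231 / 0.3735761 = 0.3620

0.36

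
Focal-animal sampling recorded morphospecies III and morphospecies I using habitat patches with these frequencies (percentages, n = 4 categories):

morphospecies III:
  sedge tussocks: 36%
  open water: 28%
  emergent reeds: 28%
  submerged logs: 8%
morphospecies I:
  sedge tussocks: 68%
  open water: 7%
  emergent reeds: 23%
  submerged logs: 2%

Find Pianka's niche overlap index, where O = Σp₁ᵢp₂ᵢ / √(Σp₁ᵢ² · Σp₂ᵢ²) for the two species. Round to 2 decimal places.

0.85

Convert percentages to proportions (divide by 100).
Σ p₁ᵢp₂ᵢ = 0.2448 + 0.0196 + 0.0644 + 0.0016 = 0.3304
Σp_1ᵢ² = 0.36² + 0.28² + 0.28² + 0.08² = 0.1296 + 0.0784 + 0.0784 + 0.0064 = 0.2928
Σp_2ᵢ² = 0.68² + 0.07² + 0.23² + 0.02² = 0.4624 + 0.0049 + 0.0529 + 0.0004 = 0.5206
O = 0.3304 / √(0.2928 × 0.5206) = 0.3304 / 0.39042 = 0.8463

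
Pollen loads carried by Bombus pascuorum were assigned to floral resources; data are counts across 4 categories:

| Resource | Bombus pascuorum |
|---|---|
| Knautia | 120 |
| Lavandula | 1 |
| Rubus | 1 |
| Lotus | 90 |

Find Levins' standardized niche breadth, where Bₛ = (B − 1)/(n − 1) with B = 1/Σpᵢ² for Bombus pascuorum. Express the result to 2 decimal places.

0.33

Proportions for Bombus pascuorum (n=212): 120/212=0.5660, 1/212=0.0047, 1/212=0.0047, 90/212=0.4245
Σpᵢ² = 0.5660² + 0.0047² + 0.0047² + 0.4245² = 0.320356 + 0.000022 + 0.000022 + 0.180200 = 0.500600
B = 1 / 0.500600 = 1.9976
Bₛ = (B − 1)/(n − 1) = (1.9976 − 1)/(4 − 1) = 0.9976/3 = 0.3325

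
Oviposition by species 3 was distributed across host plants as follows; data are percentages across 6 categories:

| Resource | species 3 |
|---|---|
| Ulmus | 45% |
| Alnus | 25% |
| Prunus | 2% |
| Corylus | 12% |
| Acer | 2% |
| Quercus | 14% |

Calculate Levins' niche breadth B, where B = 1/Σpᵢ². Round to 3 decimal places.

3.336

Convert percentages to proportions (divide by 100).
Σpᵢ² = 0.45² + 0.25² + 0.02² + 0.12² + 0.02² + 0.14² = 0.2025 + 0.0625 + 0.0004 + 0.0144 + 0.0004 + 0.0196 = 0.2998
B = 1 / 0.2998 = 3.33556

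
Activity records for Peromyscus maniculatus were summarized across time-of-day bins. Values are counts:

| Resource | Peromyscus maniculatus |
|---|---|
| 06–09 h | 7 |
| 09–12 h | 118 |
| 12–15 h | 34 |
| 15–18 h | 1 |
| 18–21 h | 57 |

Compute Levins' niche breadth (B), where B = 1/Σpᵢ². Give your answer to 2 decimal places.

2.56

Proportions for Peromyscus maniculatus (n=217): 7/217=0.0323, 118/217=0.5438, 34/217=0.1567, 1/217=0.0046, 57/217=0.2627
Σpᵢ² = 0.0323² + 0.5438² + 0.1567² + 0.0046² + 0.2627² = 0.001043 + 0.295718 + 0.024555 + 0.000021 + 0.069011 = 0.390348
B = 1 / 0.390348 = 2.5618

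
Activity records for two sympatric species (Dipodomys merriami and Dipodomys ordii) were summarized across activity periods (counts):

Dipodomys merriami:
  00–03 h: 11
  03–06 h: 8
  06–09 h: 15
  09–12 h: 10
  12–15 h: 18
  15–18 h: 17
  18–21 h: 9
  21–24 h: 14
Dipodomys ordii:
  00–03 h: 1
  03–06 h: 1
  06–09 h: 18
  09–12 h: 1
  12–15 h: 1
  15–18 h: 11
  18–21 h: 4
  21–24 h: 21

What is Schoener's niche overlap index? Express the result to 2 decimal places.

0.59

Proportions for Dipodomys merriami (n=102): 11/102=0.1078, 8/102=0.0784, 15/102=0.1471, 10/102=0.0980, 18/102=0.1765, 17/102=0.1667, 9/102=0.0882, 14/102=0.1373
Proportions for Dipodomys ordii (n=58): 1/58=0.0172, 1/58=0.0172, 18/58=0.3103, 1/58=0.0172, 1/58=0.0172, 11/58=0.1897, 4/58=0.0690, 21/58=0.3621
Σ|p₁ᵢ − p₂ᵢ| = 0.0906 + 0.0612 + 0.1632 + 0.0808 + 0.1593 + 0.0230 + 0.0192 + 0.2248 = 0.8221
D = 1 − ½ × 0.8221 = 1 − 0.41105 = 0.58895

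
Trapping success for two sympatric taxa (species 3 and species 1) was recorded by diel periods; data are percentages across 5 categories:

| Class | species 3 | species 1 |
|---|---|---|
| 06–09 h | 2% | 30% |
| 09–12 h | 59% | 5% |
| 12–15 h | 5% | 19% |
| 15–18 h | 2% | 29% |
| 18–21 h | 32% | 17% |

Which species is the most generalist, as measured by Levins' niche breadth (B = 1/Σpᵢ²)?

species 1

Convert percentages to proportions (divide by 100).
Σp_3ᵢ² = 0.02² + 0.59² + 0.05² + 0.02² + 0.32² = 0.0004 + 0.3481 + 0.0025 + 0.0004 + 0.1024 = 0.4538
B_3 = 1 / 0.4538 = 2.2036
Σp_1ᵢ² = 0.30² + 0.05² + 0.19² + 0.29² + 0.17² = 0.0900 + 0.0025 + 0.0361 + 0.0841 + 0.0289 = 0.2416
B_1 = 1 / 0.2416 = 4.1391
Highest B → broadest niche (most generalist): species 1 (B = 4.14).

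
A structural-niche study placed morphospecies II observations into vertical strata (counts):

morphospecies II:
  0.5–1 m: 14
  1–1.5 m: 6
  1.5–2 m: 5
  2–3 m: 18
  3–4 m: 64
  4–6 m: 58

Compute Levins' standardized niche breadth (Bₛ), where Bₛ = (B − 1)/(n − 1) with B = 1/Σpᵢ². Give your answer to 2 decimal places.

0.48

Proportions for morphospecies II (n=165): 14/165=0.0848, 6/165=0.0364, 5/165=0.0303, 18/165=0.1091, 64/165=0.3879, 58/165=0.3515
Σpᵢ² = 0.0848² + 0.0364² + 0.0303² + 0.1091² + 0.3879² + 0.3515² = 0.007191 + 0.001325 + 0.000918 + 0.011903 + 0.150466 + 0.123552 = 0.295355
B = 1 / 0.295355 = 3.3858
Bₛ = (B − 1)/(n − 1) = (3.3858 − 1)/(6 − 1) = 2.3858/5 = 0.4772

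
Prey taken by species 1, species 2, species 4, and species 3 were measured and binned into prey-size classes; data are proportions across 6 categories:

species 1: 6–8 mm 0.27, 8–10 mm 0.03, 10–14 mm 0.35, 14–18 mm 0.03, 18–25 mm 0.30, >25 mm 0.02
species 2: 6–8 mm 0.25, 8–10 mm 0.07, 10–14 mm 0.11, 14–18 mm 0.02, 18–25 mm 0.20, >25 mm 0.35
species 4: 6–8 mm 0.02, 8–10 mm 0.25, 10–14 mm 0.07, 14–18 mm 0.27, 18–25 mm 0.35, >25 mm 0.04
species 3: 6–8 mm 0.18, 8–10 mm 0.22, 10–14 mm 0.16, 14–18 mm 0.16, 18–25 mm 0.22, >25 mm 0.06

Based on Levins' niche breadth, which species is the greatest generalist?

Σp_1ᵢ² = 0.27² + 0.03² + 0.35² + 0.03² + 0.30² + 0.02² = 0.0729 + 0.0009 + 0.1225 + 0.0009 + 0.0900 + 0.0004 = 0.2876
B_1 = 1 / 0.2876 = 3.4771
Σp_2ᵢ² = 0.25² + 0.07² + 0.11² + 0.02² + 0.20² + 0.35² = 0.0625 + 0.0049 + 0.0121 + 0.0004 + 0.0400 + 0.1225 = 0.2424
B_2 = 1 / 0.2424 = 4.1254
Σp_4ᵢ² = 0.02² + 0.25² + 0.07² + 0.27² + 0.35² + 0.04² = 0.0004 + 0.0625 + 0.0049 + 0.0729 + 0.1225 + 0.0016 = 0.2648
B_4 = 1 / 0.2648 = 3.7764
Σp_3ᵢ² = 0.18² + 0.22² + 0.16² + 0.16² + 0.22² + 0.06² = 0.0324 + 0.0484 + 0.0256 + 0.0256 + 0.0484 + 0.0036 = 0.1840
B_3 = 1 / 0.1840 = 5.4348
Highest B → broadest niche (most generalist): species 3 (B = 5.43).

species 3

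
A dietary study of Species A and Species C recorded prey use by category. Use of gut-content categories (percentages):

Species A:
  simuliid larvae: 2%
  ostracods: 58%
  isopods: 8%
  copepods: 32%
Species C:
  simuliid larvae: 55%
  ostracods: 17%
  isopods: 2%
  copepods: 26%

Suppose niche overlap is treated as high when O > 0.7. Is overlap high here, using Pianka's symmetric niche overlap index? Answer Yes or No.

No

Convert percentages to proportions (divide by 100).
Σ p₁ᵢp₂ᵢ = 0.0110 + 0.0986 + 0.0016 + 0.0832 = 0.1944
Σp_1ᵢ² = 0.02² + 0.58² + 0.08² + 0.32² = 0.0004 + 0.3364 + 0.0064 + 0.1024 = 0.4456
Σp_2ᵢ² = 0.55² + 0.17² + 0.02² + 0.26² = 0.3025 + 0.0289 + 0.0004 + 0.0676 = 0.3994
O = 0.1944 / √(0.4456 × 0.3994) = 0.1944 / 0.42187 = 0.4608
O = 0.4608 < 0.7 → No.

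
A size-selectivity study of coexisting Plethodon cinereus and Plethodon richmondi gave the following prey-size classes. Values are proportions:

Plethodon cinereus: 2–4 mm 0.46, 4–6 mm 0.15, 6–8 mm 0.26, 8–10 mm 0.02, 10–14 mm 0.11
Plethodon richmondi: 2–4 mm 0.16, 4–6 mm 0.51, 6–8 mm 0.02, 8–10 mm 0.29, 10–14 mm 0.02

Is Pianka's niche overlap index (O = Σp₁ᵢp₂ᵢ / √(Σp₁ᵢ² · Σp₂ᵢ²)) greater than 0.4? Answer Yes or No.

Σ p₁ᵢp₂ᵢ = 0.0736 + 0.0765 + 0.0052 + 0.0058 + 0.0022 = 0.1633
Σp_1ᵢ² = 0.46² + 0.15² + 0.26² + 0.02² + 0.11² = 0.2116 + 0.0225 + 0.0676 + 0.0004 + 0.0121 = 0.3142
Σp_2ᵢ² = 0.16² + 0.51² + 0.02² + 0.29² + 0.02² = 0.0256 + 0.2601 + 0.0004 + 0.0841 + 0.0004 = 0.3706
O = 0.1633 / √(0.3142 × 0.3706) = 0.1633 / 0.34124 = 0.4785
O = 0.4785 > 0.4 → Yes.

Yes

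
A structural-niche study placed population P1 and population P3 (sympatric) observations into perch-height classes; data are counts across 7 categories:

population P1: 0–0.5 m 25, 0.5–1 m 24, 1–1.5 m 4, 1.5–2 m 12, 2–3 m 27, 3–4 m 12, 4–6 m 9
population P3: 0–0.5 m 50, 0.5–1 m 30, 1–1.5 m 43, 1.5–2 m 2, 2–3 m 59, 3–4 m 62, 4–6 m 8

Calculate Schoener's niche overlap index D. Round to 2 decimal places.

0.73

Proportions for population P1 (n=113): 25/113=0.2212, 24/113=0.2124, 4/113=0.0354, 12/113=0.1062, 27/113=0.2389, 12/113=0.1062, 9/113=0.0796
Proportions for population P3 (n=254): 50/254=0.1969, 30/254=0.1181, 43/254=0.1693, 2/254=0.0079, 59/254=0.2323, 62/254=0.2441, 8/254=0.0315
Σ|p₁ᵢ − p₂ᵢ| = 0.0243 + 0.0943 + 0.1339 + 0.0983 + 0.0066 + 0.1379 + 0.0481 = 0.5434
D = 1 − ½ × 0.5434 = 1 − 0.27170 = 0.72830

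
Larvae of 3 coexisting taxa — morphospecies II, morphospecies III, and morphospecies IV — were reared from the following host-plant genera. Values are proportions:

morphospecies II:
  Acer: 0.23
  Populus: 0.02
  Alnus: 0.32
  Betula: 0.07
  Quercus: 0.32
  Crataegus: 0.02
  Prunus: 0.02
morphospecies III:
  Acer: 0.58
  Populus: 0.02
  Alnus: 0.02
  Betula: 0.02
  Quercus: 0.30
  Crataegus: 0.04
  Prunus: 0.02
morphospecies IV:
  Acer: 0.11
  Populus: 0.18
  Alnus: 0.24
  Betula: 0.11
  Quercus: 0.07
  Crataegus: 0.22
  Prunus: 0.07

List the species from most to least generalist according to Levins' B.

Σp_IIᵢ² = 0.23² + 0.02² + 0.32² + 0.07² + 0.32² + 0.02² + 0.02² = 0.0529 + 0.0004 + 0.1024 + 0.0049 + 0.1024 + 0.0004 + 0.0004 = 0.2638
B_II = 1 / 0.2638 = 3.7908
Σp_IIIᵢ² = 0.58² + 0.02² + 0.02² + 0.02² + 0.30² + 0.04² + 0.02² = 0.3364 + 0.0004 + 0.0004 + 0.0004 + 0.0900 + 0.0016 + 0.0004 = 0.4296
B_III = 1 / 0.4296 = 2.3277
Σp_IVᵢ² = 0.11² + 0.18² + 0.24² + 0.11² + 0.07² + 0.22² + 0.07² = 0.0121 + 0.0324 + 0.0576 + 0.0121 + 0.0049 + 0.0484 + 0.0049 = 0.1724
B_IV = 1 / 0.1724 = 5.8005
Ranking by B (broadest → narrowest): morphospecies IV (5.80) > morphospecies II (3.79) > morphospecies III (2.33)

morphospecies IV > morphospecies II > morphospecies III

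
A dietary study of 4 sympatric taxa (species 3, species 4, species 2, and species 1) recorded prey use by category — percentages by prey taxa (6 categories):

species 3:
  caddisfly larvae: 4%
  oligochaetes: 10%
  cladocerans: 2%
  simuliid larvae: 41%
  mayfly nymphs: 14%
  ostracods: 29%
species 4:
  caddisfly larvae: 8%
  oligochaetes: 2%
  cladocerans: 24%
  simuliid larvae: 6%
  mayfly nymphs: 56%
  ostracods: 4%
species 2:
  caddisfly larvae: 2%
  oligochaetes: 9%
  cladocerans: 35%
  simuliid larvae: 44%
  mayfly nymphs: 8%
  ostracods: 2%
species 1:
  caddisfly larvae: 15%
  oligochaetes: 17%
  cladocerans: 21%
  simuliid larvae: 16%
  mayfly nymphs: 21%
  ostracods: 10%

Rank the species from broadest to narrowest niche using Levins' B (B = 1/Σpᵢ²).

Convert percentages to proportions (divide by 100).
Σp_3ᵢ² = 0.04² + 0.10² + 0.02² + 0.41² + 0.14² + 0.29² = 0.0016 + 0.0100 + 0.0004 + 0.1681 + 0.0196 + 0.0841 = 0.2838
B_3 = 1 / 0.2838 = 3.5236
Σp_4ᵢ² = 0.08² + 0.02² + 0.24² + 0.06² + 0.56² + 0.04² = 0.0064 + 0.0004 + 0.0576 + 0.0036 + 0.3136 + 0.0016 = 0.3832
B_4 = 1 / 0.3832 = 2.6096
Σp_2ᵢ² = 0.02² + 0.09² + 0.35² + 0.44² + 0.08² + 0.02² = 0.0004 + 0.0081 + 0.1225 + 0.1936 + 0.0064 + 0.0004 = 0.3314
B_2 = 1 / 0.3314 = 3.0175
Σp_1ᵢ² = 0.15² + 0.17² + 0.21² + 0.16² + 0.21² + 0.10² = 0.0225 + 0.0289 + 0.0441 + 0.0256 + 0.0441 + 0.0100 = 0.1752
B_1 = 1 / 0.1752 = 5.7078
Ranking by B (broadest → narrowest): species 1 (5.71) > species 3 (3.52) > species 2 (3.02) > species 4 (2.61)

species 1 > species 3 > species 2 > species 4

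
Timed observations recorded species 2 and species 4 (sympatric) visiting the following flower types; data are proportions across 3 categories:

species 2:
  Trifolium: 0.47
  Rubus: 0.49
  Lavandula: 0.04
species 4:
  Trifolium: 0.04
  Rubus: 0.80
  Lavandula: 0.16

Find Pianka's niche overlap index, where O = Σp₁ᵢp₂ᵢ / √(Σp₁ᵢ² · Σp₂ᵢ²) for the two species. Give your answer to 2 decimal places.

0.75

Σ p₁ᵢp₂ᵢ = 0.0188 + 0.3920 + 0.0064 = 0.4172
Σp_1ᵢ² = 0.47² + 0.49² + 0.04² = 0.2209 + 0.2401 + 0.0016 = 0.4626
Σp_2ᵢ² = 0.04² + 0.80² + 0.16² = 0.0016 + 0.6400 + 0.0256 = 0.6672
O = 0.4172 / √(0.4626 × 0.6672) = 0.4172 / 0.55556 = 0.7510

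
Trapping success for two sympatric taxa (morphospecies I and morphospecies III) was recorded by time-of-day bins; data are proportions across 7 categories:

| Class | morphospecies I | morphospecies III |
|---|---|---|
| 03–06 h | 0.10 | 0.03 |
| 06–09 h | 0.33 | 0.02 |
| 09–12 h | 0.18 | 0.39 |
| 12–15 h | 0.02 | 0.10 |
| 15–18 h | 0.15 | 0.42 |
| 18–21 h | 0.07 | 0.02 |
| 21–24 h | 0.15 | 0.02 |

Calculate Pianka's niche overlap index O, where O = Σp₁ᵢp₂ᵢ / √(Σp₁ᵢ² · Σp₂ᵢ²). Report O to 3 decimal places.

Σ p₁ᵢp₂ᵢ = 0.0030 + 0.0066 + 0.0702 + 0.0020 + 0.0630 + 0.0014 + 0.0030 = 0.1492
Σp_1ᵢ² = 0.10² + 0.33² + 0.18² + 0.02² + 0.15² + 0.07² + 0.15² = 0.0100 + 0.1089 + 0.0324 + 0.0004 + 0.0225 + 0.0049 + 0.0225 = 0.2016
Σp_2ᵢ² = 0.03² + 0.02² + 0.39² + 0.10² + 0.42² + 0.02² + 0.02² = 0.0009 + 0.0004 + 0.1521 + 0.0100 + 0.1764 + 0.0004 + 0.0004 = 0.3406
O = 0.1492 / √(0.2016 × 0.3406) = 0.1492 / 0.262040 = 0.56938

0.569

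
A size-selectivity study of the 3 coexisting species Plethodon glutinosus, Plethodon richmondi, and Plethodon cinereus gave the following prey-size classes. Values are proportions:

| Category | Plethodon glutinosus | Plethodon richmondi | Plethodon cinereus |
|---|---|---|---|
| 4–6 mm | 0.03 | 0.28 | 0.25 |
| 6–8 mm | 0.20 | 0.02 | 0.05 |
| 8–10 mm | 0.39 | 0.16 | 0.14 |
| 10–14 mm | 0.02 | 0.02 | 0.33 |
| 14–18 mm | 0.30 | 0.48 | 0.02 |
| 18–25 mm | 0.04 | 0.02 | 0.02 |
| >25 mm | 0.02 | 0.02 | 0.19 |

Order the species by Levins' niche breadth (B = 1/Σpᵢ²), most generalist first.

Plethodon cinereus > Plethodon glutinosus > Plethodon richmondi

Σp_glutᵢ² = 0.03² + 0.20² + 0.39² + 0.02² + 0.30² + 0.04² + 0.02² = 0.0009 + 0.0400 + 0.1521 + 0.0004 + 0.0900 + 0.0016 + 0.0004 = 0.2854
B_glut = 1 / 0.2854 = 3.5039
Σp_richᵢ² = 0.28² + 0.02² + 0.16² + 0.02² + 0.48² + 0.02² + 0.02² = 0.0784 + 0.0004 + 0.0256 + 0.0004 + 0.2304 + 0.0004 + 0.0004 = 0.3360
B_rich = 1 / 0.3360 = 2.9762
Σp_cineᵢ² = 0.25² + 0.05² + 0.14² + 0.33² + 0.02² + 0.02² + 0.19² = 0.0625 + 0.0025 + 0.0196 + 0.1089 + 0.0004 + 0.0004 + 0.0361 = 0.2304
B_cine = 1 / 0.2304 = 4.3403
Ranking by B (broadest → narrowest): Plethodon cinereus (4.34) > Plethodon glutinosus (3.50) > Plethodon richmondi (2.98)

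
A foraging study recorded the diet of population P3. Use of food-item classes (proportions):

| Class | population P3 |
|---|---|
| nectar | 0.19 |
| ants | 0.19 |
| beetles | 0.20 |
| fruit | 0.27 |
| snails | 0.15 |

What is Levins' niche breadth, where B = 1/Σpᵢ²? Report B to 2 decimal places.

4.82

Σpᵢ² = 0.19² + 0.19² + 0.20² + 0.27² + 0.15² = 0.0361 + 0.0361 + 0.0400 + 0.0729 + 0.0225 = 0.2076
B = 1 / 0.2076 = 4.8170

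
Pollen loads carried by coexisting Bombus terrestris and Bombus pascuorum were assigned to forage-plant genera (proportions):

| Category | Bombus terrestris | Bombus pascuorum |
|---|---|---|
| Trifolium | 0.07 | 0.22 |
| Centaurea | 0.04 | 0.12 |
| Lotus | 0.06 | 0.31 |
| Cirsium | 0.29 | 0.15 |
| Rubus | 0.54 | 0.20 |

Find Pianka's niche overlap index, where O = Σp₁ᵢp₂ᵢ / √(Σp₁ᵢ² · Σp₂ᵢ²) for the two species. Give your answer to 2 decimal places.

0.65

Σ p₁ᵢp₂ᵢ = 0.0154 + 0.0048 + 0.0186 + 0.0435 + 0.1080 = 0.1903
Σp_1ᵢ² = 0.07² + 0.04² + 0.06² + 0.29² + 0.54² = 0.0049 + 0.0016 + 0.0036 + 0.0841 + 0.2916 = 0.3858
Σp_2ᵢ² = 0.22² + 0.12² + 0.31² + 0.15² + 0.20² = 0.0484 + 0.0144 + 0.0961 + 0.0225 + 0.0400 = 0.2214
O = 0.1903 / √(0.3858 × 0.2214) = 0.1903 / 0.29226 = 0.6511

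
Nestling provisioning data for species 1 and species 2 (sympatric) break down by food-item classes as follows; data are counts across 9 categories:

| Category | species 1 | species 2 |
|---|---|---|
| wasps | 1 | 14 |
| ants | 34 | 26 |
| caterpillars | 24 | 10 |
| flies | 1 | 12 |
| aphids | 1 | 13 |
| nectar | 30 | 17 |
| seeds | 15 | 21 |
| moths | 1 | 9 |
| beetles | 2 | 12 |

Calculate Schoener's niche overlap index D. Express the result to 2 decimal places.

Proportions for species 1 (n=109): 1/109=0.0092, 34/109=0.3119, 24/109=0.2202, 1/109=0.0092, 1/109=0.0092, 30/109=0.2752, 15/109=0.1376, 1/109=0.0092, 2/109=0.0183
Proportions for species 2 (n=134): 14/134=0.1045, 26/134=0.1940, 10/134=0.0746, 12/134=0.0896, 13/134=0.0970, 17/134=0.1269, 21/134=0.1567, 9/134=0.0672, 12/134=0.0896
Σ|p₁ᵢ − p₂ᵢ| = 0.0953 + 0.1179 + 0.1456 + 0.0804 + 0.0878 + 0.1483 + 0.0191 + 0.0580 + 0.0713 = 0.8237
D = 1 − ½ × 0.8237 = 1 − 0.41185 = 0.58815

0.59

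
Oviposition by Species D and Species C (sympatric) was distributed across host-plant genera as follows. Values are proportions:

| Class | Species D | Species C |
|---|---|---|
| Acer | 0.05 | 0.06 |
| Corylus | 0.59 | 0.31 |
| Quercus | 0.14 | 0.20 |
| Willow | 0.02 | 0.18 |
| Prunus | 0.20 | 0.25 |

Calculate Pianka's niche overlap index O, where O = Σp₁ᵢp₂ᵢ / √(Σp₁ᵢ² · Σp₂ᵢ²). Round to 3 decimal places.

Σ p₁ᵢp₂ᵢ = 0.0030 + 0.1829 + 0.0280 + 0.0036 + 0.0500 = 0.2675
Σp_1ᵢ² = 0.05² + 0.59² + 0.14² + 0.02² + 0.20² = 0.0025 + 0.3481 + 0.0196 + 0.0004 + 0.0400 = 0.4106
Σp_2ᵢ² = 0.06² + 0.31² + 0.20² + 0.18² + 0.25² = 0.0036 + 0.0961 + 0.0400 + 0.0324 + 0.0625 = 0.2346
O = 0.2675 / √(0.4106 × 0.2346) = 0.2675 / 0.310366 = 0.86189

0.862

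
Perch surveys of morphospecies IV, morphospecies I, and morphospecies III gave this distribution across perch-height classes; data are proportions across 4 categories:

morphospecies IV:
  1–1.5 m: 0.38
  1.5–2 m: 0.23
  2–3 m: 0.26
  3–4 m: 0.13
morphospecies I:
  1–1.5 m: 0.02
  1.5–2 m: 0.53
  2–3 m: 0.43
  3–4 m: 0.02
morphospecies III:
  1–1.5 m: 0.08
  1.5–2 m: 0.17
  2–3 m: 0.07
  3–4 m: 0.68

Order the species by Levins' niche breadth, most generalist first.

Σp_IVᵢ² = 0.38² + 0.23² + 0.26² + 0.13² = 0.1444 + 0.0529 + 0.0676 + 0.0169 = 0.2818
B_IV = 1 / 0.2818 = 3.5486
Σp_Iᵢ² = 0.02² + 0.53² + 0.43² + 0.02² = 0.0004 + 0.2809 + 0.1849 + 0.0004 = 0.4666
B_I = 1 / 0.4666 = 2.1432
Σp_IIIᵢ² = 0.08² + 0.17² + 0.07² + 0.68² = 0.0064 + 0.0289 + 0.0049 + 0.4624 = 0.5026
B_III = 1 / 0.5026 = 1.9897
Ranking by B (broadest → narrowest): morphospecies IV (3.55) > morphospecies I (2.14) > morphospecies III (1.99)

morphospecies IV > morphospecies I > morphospecies III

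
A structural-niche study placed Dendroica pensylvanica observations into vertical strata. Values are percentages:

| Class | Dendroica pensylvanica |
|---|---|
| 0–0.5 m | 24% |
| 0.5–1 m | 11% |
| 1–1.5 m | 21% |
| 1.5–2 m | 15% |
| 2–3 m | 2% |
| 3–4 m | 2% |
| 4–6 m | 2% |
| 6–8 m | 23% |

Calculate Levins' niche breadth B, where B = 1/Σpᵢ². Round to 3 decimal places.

Convert percentages to proportions (divide by 100).
Σpᵢ² = 0.24² + 0.11² + 0.21² + 0.15² + 0.02² + 0.02² + 0.02² + 0.23² = 0.0576 + 0.0121 + 0.0441 + 0.0225 + 0.0004 + 0.0004 + 0.0004 + 0.0529 = 0.1904
B = 1 / 0.1904 = 5.25210

5.252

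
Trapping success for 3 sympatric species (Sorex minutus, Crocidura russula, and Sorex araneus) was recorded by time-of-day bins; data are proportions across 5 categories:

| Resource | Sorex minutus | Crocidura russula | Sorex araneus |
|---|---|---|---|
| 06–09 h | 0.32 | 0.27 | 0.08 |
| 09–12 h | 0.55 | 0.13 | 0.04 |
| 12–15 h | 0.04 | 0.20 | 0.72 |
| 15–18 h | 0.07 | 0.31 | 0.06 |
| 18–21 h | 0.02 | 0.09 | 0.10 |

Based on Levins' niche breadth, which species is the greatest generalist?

Σp_minuᵢ² = 0.32² + 0.55² + 0.04² + 0.07² + 0.02² = 0.1024 + 0.3025 + 0.0016 + 0.0049 + 0.0004 = 0.4118
B_minu = 1 / 0.4118 = 2.4284
Σp_russᵢ² = 0.27² + 0.13² + 0.20² + 0.31² + 0.09² = 0.0729 + 0.0169 + 0.0400 + 0.0961 + 0.0081 = 0.2340
B_russ = 1 / 0.2340 = 4.2735
Σp_aranᵢ² = 0.08² + 0.04² + 0.72² + 0.06² + 0.10² = 0.0064 + 0.0016 + 0.5184 + 0.0036 + 0.0100 = 0.5400
B_aran = 1 / 0.5400 = 1.8519
Highest B → broadest niche (most generalist): Crocidura russula (B = 4.27).

Crocidura russula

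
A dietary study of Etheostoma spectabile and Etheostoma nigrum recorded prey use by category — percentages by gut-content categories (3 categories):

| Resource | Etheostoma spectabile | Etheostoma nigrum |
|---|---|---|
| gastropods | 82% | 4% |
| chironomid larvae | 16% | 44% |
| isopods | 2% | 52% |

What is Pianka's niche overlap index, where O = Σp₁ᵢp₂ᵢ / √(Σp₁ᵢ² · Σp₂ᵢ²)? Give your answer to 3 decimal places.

0.199

Convert percentages to proportions (divide by 100).
Σ p₁ᵢp₂ᵢ = 0.0328 + 0.0704 + 0.0104 = 0.1136
Σp_1ᵢ² = 0.82² + 0.16² + 0.02² = 0.6724 + 0.0256 + 0.0004 = 0.6984
Σp_2ᵢ² = 0.04² + 0.44² + 0.52² = 0.0016 + 0.1936 + 0.2704 = 0.4656
O = 0.1136 / √(0.6984 × 0.4656) = 0.1136 / 0.570241 = 0.19921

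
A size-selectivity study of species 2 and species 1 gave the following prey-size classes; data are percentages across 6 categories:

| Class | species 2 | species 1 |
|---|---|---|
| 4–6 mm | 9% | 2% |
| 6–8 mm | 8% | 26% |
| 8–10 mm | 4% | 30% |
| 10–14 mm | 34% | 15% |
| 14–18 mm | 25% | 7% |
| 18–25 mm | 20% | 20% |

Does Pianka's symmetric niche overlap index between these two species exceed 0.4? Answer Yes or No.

Yes

Convert percentages to proportions (divide by 100).
Σ p₁ᵢp₂ᵢ = 0.0018 + 0.0208 + 0.0120 + 0.0510 + 0.0175 + 0.0400 = 0.1431
Σp_1ᵢ² = 0.09² + 0.08² + 0.04² + 0.34² + 0.25² + 0.20² = 0.0081 + 0.0064 + 0.0016 + 0.1156 + 0.0625 + 0.0400 = 0.2342
Σp_2ᵢ² = 0.02² + 0.26² + 0.30² + 0.15² + 0.07² + 0.20² = 0.0004 + 0.0676 + 0.0900 + 0.0225 + 0.0049 + 0.0400 = 0.2254
O = 0.1431 / √(0.2342 × 0.2254) = 0.1431 / 0.22976 = 0.6228
O = 0.6228 > 0.4 → Yes.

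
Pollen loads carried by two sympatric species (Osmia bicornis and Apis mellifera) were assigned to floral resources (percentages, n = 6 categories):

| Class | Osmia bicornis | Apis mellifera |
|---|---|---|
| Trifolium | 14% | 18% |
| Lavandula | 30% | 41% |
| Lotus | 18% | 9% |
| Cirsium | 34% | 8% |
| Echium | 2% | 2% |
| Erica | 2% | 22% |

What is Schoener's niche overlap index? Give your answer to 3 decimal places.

0.650

Convert percentages to proportions (divide by 100).
Σ|p₁ᵢ − p₂ᵢ| = 0.04 + 0.11 + 0.09 + 0.26 + 0.00 + 0.20 = 0.70
D = 1 − ½ × 0.70 = 1 − 0.350 = 0.65000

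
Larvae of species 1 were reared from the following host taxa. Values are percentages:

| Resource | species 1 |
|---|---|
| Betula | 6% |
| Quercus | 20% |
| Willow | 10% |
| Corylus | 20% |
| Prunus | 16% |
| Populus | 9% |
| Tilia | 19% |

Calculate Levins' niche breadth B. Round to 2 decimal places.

Convert percentages to proportions (divide by 100).
Σpᵢ² = 0.06² + 0.20² + 0.10² + 0.20² + 0.16² + 0.09² + 0.19² = 0.0036 + 0.0400 + 0.0100 + 0.0400 + 0.0256 + 0.0081 + 0.0361 = 0.1634
B = 1 / 0.1634 = 6.1200

6.12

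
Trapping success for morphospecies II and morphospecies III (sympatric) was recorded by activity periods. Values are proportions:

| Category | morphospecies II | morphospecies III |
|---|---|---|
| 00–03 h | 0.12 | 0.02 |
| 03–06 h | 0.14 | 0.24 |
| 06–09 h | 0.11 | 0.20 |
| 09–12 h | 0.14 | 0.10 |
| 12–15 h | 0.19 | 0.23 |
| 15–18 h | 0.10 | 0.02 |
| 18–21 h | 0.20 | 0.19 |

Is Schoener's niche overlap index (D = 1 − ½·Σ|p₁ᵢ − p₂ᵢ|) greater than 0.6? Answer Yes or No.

Σ|p₁ᵢ − p₂ᵢ| = 0.10 + 0.10 + 0.09 + 0.04 + 0.04 + 0.08 + 0.01 = 0.46
D = 1 − ½ × 0.46 = 1 − 0.230 = 0.7700
D = 0.7700 > 0.6 → Yes.

Yes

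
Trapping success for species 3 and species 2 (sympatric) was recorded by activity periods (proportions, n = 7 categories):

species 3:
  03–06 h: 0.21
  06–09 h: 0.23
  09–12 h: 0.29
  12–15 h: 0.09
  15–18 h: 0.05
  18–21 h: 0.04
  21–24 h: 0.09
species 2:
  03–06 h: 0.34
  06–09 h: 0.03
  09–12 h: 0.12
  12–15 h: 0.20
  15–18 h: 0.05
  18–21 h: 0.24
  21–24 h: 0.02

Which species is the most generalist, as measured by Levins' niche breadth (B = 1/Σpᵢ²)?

Σp_3ᵢ² = 0.21² + 0.23² + 0.29² + 0.09² + 0.05² + 0.04² + 0.09² = 0.0441 + 0.0529 + 0.0841 + 0.0081 + 0.0025 + 0.0016 + 0.0081 = 0.2014
B_3 = 1 / 0.2014 = 4.9652
Σp_2ᵢ² = 0.34² + 0.03² + 0.12² + 0.20² + 0.05² + 0.24² + 0.02² = 0.1156 + 0.0009 + 0.0144 + 0.0400 + 0.0025 + 0.0576 + 0.0004 = 0.2314
B_2 = 1 / 0.2314 = 4.3215
Highest B → broadest niche (most generalist): species 3 (B = 4.97).

species 3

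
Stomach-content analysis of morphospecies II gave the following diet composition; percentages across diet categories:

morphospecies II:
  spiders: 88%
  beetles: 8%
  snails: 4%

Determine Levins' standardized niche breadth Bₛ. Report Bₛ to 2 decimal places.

0.14

Convert percentages to proportions (divide by 100).
Σpᵢ² = 0.88² + 0.08² + 0.04² = 0.7744 + 0.0064 + 0.0016 = 0.7824
B = 1 / 0.7824 = 1.2781
Bₛ = (B − 1)/(n − 1) = (1.2781 − 1)/(3 − 1) = 0.2781/2 = 0.1391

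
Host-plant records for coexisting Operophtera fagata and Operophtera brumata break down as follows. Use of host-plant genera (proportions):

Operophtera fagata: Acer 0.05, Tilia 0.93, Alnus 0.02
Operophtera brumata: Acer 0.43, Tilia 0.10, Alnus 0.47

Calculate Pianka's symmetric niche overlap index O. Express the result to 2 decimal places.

0.21

Σ p₁ᵢp₂ᵢ = 0.0215 + 0.0930 + 0.0094 = 0.1239
Σp_1ᵢ² = 0.05² + 0.93² + 0.02² = 0.0025 + 0.8649 + 0.0004 = 0.8678
Σp_2ᵢ² = 0.43² + 0.10² + 0.47² = 0.1849 + 0.0100 + 0.2209 = 0.4158
O = 0.1239 / √(0.8678 × 0.4158) = 0.1239 / 0.60069 = 0.2063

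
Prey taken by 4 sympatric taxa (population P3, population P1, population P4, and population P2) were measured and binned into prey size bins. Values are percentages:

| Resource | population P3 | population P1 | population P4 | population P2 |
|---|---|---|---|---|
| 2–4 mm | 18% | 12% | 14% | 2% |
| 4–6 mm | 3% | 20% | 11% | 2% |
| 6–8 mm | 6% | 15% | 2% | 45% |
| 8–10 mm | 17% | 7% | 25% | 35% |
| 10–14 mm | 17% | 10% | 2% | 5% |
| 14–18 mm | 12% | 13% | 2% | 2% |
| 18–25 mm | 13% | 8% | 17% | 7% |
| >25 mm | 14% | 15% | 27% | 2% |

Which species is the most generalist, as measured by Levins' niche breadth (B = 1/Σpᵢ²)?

Convert percentages to proportions (divide by 100).
Σp_P3ᵢ² = 0.18² + 0.03² + 0.06² + 0.17² + 0.17² + 0.12² + 0.13² + 0.14² = 0.0324 + 0.0009 + 0.0036 + 0.0289 + 0.0289 + 0.0144 + 0.0169 + 0.0196 = 0.1456
B_P3 = 1 / 0.1456 = 6.8681
Σp_P1ᵢ² = 0.12² + 0.20² + 0.15² + 0.07² + 0.10² + 0.13² + 0.08² + 0.15² = 0.0144 + 0.0400 + 0.0225 + 0.0049 + 0.0100 + 0.0169 + 0.0064 + 0.0225 = 0.1376
B_P1 = 1 / 0.1376 = 7.2674
Σp_P4ᵢ² = 0.14² + 0.11² + 0.02² + 0.25² + 0.02² + 0.02² + 0.17² + 0.27² = 0.0196 + 0.0121 + 0.0004 + 0.0625 + 0.0004 + 0.0004 + 0.0289 + 0.0729 = 0.1972
B_P4 = 1 / 0.1972 = 5.0710
Σp_P2ᵢ² = 0.02² + 0.02² + 0.45² + 0.35² + 0.05² + 0.02² + 0.07² + 0.02² = 0.0004 + 0.0004 + 0.2025 + 0.1225 + 0.0025 + 0.0004 + 0.0049 + 0.0004 = 0.3340
B_P2 = 1 / 0.3340 = 2.9940
Highest B → broadest niche (most generalist): population P1 (B = 7.27).

population P1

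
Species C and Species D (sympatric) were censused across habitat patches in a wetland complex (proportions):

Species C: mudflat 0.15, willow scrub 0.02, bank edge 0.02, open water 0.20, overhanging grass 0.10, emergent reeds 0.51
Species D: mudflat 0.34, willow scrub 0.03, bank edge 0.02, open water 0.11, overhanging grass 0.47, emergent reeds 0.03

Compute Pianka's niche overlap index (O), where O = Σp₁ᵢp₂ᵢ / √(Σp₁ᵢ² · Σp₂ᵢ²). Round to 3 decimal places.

Σ p₁ᵢp₂ᵢ = 0.0510 + 0.0006 + 0.0004 + 0.0220 + 0.0470 + 0.0153 = 0.1363
Σp_1ᵢ² = 0.15² + 0.02² + 0.02² + 0.20² + 0.10² + 0.51² = 0.0225 + 0.0004 + 0.0004 + 0.0400 + 0.0100 + 0.2601 = 0.3334
Σp_2ᵢ² = 0.34² + 0.03² + 0.02² + 0.11² + 0.47² + 0.03² = 0.1156 + 0.0009 + 0.0004 + 0.0121 + 0.2209 + 0.0009 = 0.3508
O = 0.1363 / √(0.3334 × 0.3508) = 0.1363 / 0.341989 = 0.39855

0.399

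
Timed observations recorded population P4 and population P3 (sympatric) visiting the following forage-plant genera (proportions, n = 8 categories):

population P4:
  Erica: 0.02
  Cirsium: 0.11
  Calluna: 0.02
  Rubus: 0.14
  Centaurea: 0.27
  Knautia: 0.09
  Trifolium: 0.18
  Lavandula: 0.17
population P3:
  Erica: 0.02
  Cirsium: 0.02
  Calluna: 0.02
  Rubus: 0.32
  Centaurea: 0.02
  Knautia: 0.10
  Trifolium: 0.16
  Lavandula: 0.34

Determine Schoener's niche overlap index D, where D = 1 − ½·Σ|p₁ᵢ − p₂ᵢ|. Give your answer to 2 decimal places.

Σ|p₁ᵢ − p₂ᵢ| = 0.00 + 0.09 + 0.00 + 0.18 + 0.25 + 0.01 + 0.02 + 0.17 = 0.72
D = 1 − ½ × 0.72 = 1 − 0.360 = 0.6400

0.64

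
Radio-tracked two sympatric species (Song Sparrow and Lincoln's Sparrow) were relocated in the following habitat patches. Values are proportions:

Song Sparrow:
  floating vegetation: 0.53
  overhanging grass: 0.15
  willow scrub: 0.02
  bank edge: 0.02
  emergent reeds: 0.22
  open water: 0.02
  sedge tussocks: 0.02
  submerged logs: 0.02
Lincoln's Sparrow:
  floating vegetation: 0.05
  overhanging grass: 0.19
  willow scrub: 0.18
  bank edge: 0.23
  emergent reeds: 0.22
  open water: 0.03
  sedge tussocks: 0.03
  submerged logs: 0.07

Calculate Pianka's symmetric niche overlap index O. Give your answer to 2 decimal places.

Σ p₁ᵢp₂ᵢ = 0.0265 + 0.0285 + 0.0036 + 0.0046 + 0.0484 + 0.0006 + 0.0006 + 0.0014 = 0.1142
Σp_1ᵢ² = 0.53² + 0.15² + 0.02² + 0.02² + 0.22² + 0.02² + 0.02² + 0.02² = 0.2809 + 0.0225 + 0.0004 + 0.0004 + 0.0484 + 0.0004 + 0.0004 + 0.0004 = 0.3538
Σp_2ᵢ² = 0.05² + 0.19² + 0.18² + 0.23² + 0.22² + 0.03² + 0.03² + 0.07² = 0.0025 + 0.0361 + 0.0324 + 0.0529 + 0.0484 + 0.0009 + 0.0009 + 0.0049 = 0.1790
O = 0.1142 / √(0.3538 × 0.1790) = 0.1142 / 0.25165 = 0.4538

0.45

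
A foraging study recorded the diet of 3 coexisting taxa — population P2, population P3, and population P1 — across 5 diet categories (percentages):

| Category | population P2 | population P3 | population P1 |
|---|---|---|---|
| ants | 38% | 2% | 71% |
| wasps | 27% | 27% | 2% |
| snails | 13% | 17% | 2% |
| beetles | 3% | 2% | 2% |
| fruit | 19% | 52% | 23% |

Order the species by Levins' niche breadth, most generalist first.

Convert percentages to proportions (divide by 100).
Σp_P2ᵢ² = 0.38² + 0.27² + 0.13² + 0.03² + 0.19² = 0.1444 + 0.0729 + 0.0169 + 0.0009 + 0.0361 = 0.2712
B_P2 = 1 / 0.2712 = 3.6873
Σp_P3ᵢ² = 0.02² + 0.27² + 0.17² + 0.02² + 0.52² = 0.0004 + 0.0729 + 0.0289 + 0.0004 + 0.2704 = 0.3730
B_P3 = 1 / 0.3730 = 2.6810
Σp_P1ᵢ² = 0.71² + 0.02² + 0.02² + 0.02² + 0.23² = 0.5041 + 0.0004 + 0.0004 + 0.0004 + 0.0529 = 0.5582
B_P1 = 1 / 0.5582 = 1.7915
Ranking by B (broadest → narrowest): population P2 (3.69) > population P3 (2.68) > population P1 (1.79)

population P2 > population P3 > population P1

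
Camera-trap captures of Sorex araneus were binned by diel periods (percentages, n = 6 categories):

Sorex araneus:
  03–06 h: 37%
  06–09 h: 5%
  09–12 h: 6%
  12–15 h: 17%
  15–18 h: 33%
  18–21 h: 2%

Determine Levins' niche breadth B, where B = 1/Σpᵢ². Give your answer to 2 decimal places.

Convert percentages to proportions (divide by 100).
Σpᵢ² = 0.37² + 0.05² + 0.06² + 0.17² + 0.33² + 0.02² = 0.1369 + 0.0025 + 0.0036 + 0.0289 + 0.1089 + 0.0004 = 0.2812
B = 1 / 0.2812 = 3.5562

3.56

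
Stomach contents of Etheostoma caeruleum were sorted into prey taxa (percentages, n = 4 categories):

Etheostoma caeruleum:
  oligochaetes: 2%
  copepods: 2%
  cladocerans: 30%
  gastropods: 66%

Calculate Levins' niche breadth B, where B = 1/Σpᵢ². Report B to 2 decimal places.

Convert percentages to proportions (divide by 100).
Σpᵢ² = 0.02² + 0.02² + 0.30² + 0.66² = 0.0004 + 0.0004 + 0.0900 + 0.4356 = 0.5264
B = 1 / 0.5264 = 1.8997

1.90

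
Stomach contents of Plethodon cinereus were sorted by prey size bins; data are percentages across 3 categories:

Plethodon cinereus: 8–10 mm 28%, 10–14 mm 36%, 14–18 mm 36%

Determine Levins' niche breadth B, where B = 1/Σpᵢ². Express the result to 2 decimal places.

Convert percentages to proportions (divide by 100).
Σpᵢ² = 0.28² + 0.36² + 0.36² = 0.0784 + 0.1296 + 0.1296 = 0.3376
B = 1 / 0.3376 = 2.9621

2.96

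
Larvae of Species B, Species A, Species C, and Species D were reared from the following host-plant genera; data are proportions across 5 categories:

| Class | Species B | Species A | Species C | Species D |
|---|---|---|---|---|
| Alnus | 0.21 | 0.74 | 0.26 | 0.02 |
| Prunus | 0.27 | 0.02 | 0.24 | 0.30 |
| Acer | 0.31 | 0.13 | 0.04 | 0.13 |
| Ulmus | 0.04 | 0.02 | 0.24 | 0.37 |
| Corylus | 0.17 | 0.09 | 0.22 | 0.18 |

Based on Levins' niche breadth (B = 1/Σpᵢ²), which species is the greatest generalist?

Σp_Bᵢ² = 0.21² + 0.27² + 0.31² + 0.04² + 0.17² = 0.0441 + 0.0729 + 0.0961 + 0.0016 + 0.0289 = 0.2436
B_B = 1 / 0.2436 = 4.1051
Σp_Aᵢ² = 0.74² + 0.02² + 0.13² + 0.02² + 0.09² = 0.5476 + 0.0004 + 0.0169 + 0.0004 + 0.0081 = 0.5734
B_A = 1 / 0.5734 = 1.7440
Σp_Cᵢ² = 0.26² + 0.24² + 0.04² + 0.24² + 0.22² = 0.0676 + 0.0576 + 0.0016 + 0.0576 + 0.0484 = 0.2328
B_C = 1 / 0.2328 = 4.2955
Σp_Dᵢ² = 0.02² + 0.30² + 0.13² + 0.37² + 0.18² = 0.0004 + 0.0900 + 0.0169 + 0.1369 + 0.0324 = 0.2766
B_D = 1 / 0.2766 = 3.6153
Highest B → broadest niche (most generalist): Species C (B = 4.30).

Species C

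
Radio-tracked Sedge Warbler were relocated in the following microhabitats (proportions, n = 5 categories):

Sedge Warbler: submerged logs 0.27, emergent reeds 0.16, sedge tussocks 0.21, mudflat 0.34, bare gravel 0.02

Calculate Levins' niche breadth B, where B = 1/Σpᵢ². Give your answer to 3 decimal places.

Σpᵢ² = 0.27² + 0.16² + 0.21² + 0.34² + 0.02² = 0.0729 + 0.0256 + 0.0441 + 0.1156 + 0.0004 = 0.2586
B = 1 / 0.2586 = 3.86698

3.867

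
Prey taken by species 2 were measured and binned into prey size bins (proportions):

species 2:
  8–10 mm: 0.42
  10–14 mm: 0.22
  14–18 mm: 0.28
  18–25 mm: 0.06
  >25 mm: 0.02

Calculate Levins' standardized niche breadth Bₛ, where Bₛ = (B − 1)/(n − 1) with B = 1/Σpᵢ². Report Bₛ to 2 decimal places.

Σpᵢ² = 0.42² + 0.22² + 0.28² + 0.06² + 0.02² = 0.1764 + 0.0484 + 0.0784 + 0.0036 + 0.0004 = 0.3072
B = 1 / 0.3072 = 3.2552
Bₛ = (B − 1)/(n − 1) = (3.2552 − 1)/(5 − 1) = 2.2552/4 = 0.5638

0.56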